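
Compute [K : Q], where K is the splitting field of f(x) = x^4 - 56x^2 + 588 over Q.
[K : Q] = 4

Solving the quadratic in x^2: x^2 = (56 ± √(56^2 - 4·588))/2 = (56 ± √784)/2 = (56 ± 28)/2, giving x^2 = 42 or x^2 = 14. So f(x) = (x^2 - 42)(x^2 - 14) and the roots of f are ±√42, ±√14. Hence the splitting field is K = Q(√42, √14). Since 42 and 14 are distinct squarefree integers > 1, their product 588 is not a perfect square, so √14 ∉ Q(√42). By the tower law [K:Q] = [Q(√42,√14):Q(√42)] · [Q(√42):Q] = 2 · 2 = 4.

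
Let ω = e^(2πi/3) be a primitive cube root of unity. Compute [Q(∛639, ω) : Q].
[Q(∛639, ω) : Q] = 6

[Q(∛639):Q] = 3 (min poly x^3 - 639, irreducible since 639 is not a perfect cube). [Q(ω):Q] = 2 (min poly x^2 + x + 1). Since Q(∛639) ⊂ R and ω ∉ R, we have ω ∉ Q(∛639), so x^2 + x + 1 remains irreducible over Q(∛639) and [Q(∛639, ω) : Q(∛639)] = 2. By the tower law, [Q(∛639, ω) : Q] = 3 · 2 = 6. (In fact Q(∛639, ω) is the splitting field of x^3 - 639 over Q.)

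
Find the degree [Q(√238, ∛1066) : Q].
[Q(√238, ∛1066) : Q] = 6

Let L = Q(√238, ∛1066). Since Q(√238) ⊂ L and [Q(√238):Q] = 2, the tower law gives 2 | [L:Q]. Likewise Q(∛1066) ⊂ L with [Q(∛1066):Q] = 3 (because 1066 is not a perfect cube), so 3 | [L:Q]. As gcd(2,3) = 1, [L:Q] is divisible by 6. Conversely L is generated over Q by √238 and ∛1066, so [L:Q] ≤ 2·3 = 6. Therefore [Q(√238, ∛1066) : Q] = 6.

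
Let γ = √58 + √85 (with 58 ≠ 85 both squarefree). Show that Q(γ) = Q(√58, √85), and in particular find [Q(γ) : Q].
[Q(γ) : Q] = 4 (equivalently, Q(γ) = Q(√58, √85))

Obviously Q(γ) ⊆ Q(√58, √85), and [Q(√58, √85):Q] = 4 (since 58, 85 are distinct squarefree integers > 1 with 4930 not a perfect square). To show equality we compute the minimal polynomial of γ. From γ = √58 + √85: γ^2 = 58 + 2√(4930) + 85 = 143 + 2√(4930), so γ^2 - 143 = 2√(4930); squaring, (γ^2 - 143)^2 = 4·4930, i.e. γ^4 - 286γ^2 + 20449 - 19720 = 0, i.e. γ^4 - 286γ^2 + 729 = 0. So γ is a root of x^4 - 286x^2 + 729. This polynomial is irreducible over Q: it has no rational root (each ±√58 ± √85 is irrational), and any factorization into two quadratics over Q would force √(4930) ∈ Q (pairing opposite roots) or √58, √85 ∈ Q (other pairings), all impossible. Hence [Q(γ):Q] = 4 = [Q(√58, √85):Q], so Q(γ) = Q(√58, √85).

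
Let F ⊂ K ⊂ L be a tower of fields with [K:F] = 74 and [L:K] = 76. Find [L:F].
[L:F] = 5624

The tower law says that for any tower of field extensions F ⊂ K ⊂ L with finite degrees, [L:F] = [L:K] · [K:F]. Here this gives [L:F] = 76 · 74 = 5624.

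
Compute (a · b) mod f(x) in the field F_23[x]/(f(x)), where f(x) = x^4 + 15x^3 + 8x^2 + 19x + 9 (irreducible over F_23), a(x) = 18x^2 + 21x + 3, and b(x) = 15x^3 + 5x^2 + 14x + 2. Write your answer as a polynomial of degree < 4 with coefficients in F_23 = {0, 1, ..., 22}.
a · b ≡ 17x^3 + 18x^2 + 2x + 13 (mod f(x))

Multiply in F_23[x]: a(x)·b(x) = (18x^2 + 21x + 3)·(15x^3 + 5x^2 + 14x + 2) = 17x^5 + 14x^4 + 11x^3 + 15x + 6. This has degree ≥ 4, so divide by f(x) over F_23: 17x^5 + 14x^4 + 11x^3 + 15x + 6 = (17x + 12)·(x^4 + 15x^3 + 8x^2 + 19x + 9) + (17x^3 + 18x^2 + 2x + 13). Hence a·b ≡ 17x^3 + 18x^2 + 2x + 13 (mod f). (F_23[x]/(f) is a field with 23^4 = 279841 elements since f is irreducible of degree 4.)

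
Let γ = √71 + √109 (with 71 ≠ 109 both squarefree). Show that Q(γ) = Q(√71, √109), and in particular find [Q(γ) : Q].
[Q(γ) : Q] = 4 (equivalently, Q(γ) = Q(√71, √109))

Obviously Q(γ) ⊆ Q(√71, √109), and [Q(√71, √109):Q] = 4 (since 71, 109 are distinct squarefree integers > 1 with 7739 not a perfect square). To show equality we compute the minimal polynomial of γ. From γ = √71 + √109: γ^2 = 71 + 2√(7739) + 109 = 180 + 2√(7739), so γ^2 - 180 = 2√(7739); squaring, (γ^2 - 180)^2 = 4·7739, i.e. γ^4 - 360γ^2 + 32400 - 30956 = 0, i.e. γ^4 - 360γ^2 + 1444 = 0. So γ is a root of x^4 - 360x^2 + 1444. This polynomial is irreducible over Q: it has no rational root (each ±√71 ± √109 is irrational), and any factorization into two quadratics over Q would force √(7739) ∈ Q (pairing opposite roots) or √71, √109 ∈ Q (other pairings), all impossible. Hence [Q(γ):Q] = 4 = [Q(√71, √109):Q], so Q(γ) = Q(√71, √109).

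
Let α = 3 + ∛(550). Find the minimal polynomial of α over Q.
m_α(x) = x^3 - 9x^2 + 27x - 577

Set β = α - 3 = ∛(550), so β^3 = 550. Then (α - 3)^3 - 550 = 0, i.e. α is a root of g(x) = (x - 3)^3 - 550 = x^3 - 9x^2 + 27x - 577. Since g(x) = h(x - 3) where h(x) = x^3 - 550, and h is irreducible over Q (because 550 is not a perfect cube, so h has no rational root, and a monic cubic with no rational root is irreducible), g is also irreducible (irreducibility is preserved under the substitution x → x - 3). Hence m_α(x) = x^3 - 9x^2 + 27x - 577.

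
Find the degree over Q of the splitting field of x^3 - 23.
[K : Q] = 6

The roots of x^3 - 23 are ∛23, ω∛23, ω^2∛23 where ω = e^(2πi/3) is a primitive cube root of unity, so K = Q(∛23, ω). Now [Q(∛23):Q] = 3 (since 23 is not a perfect cube, x^3 - 23 is irreducible) and [Q(ω):Q] = 2. Both 2 and 3 divide [K:Q], and [K:Q] ≤ 3·2 = 6, so [K:Q] = 6. (Equivalently: Q(∛23) ⊂ R but ω ∉ R, so [K : Q(∛23)] = 2.)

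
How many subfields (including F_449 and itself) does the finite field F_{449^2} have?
F_{449^2} has 2 subfields

The subfields of F_{p^n} are exactly the fields F_{p^d} for d | n (each is the fixed field of the unique index-d subgroup of Gal(F_{p^n}/F_p) ≅ Z/nZ). The divisors of n = 2 are {1, 2}, giving 2 subfields: F_{449^1}, F_{449^2}.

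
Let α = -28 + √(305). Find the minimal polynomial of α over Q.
m_α(x) = x^2 + 56x + 479

From α + 28 = √(305), squaring gives (α + 28)^2 = 305, i.e. α^2 + 56α + 784 = 305, so α^2 + 56α + 479 = 0. The discriminant of x^2 + 56x + 479 is (56)^2 - 4·(479) = 3136 - 1916 = 1220, and 4·(305) is not a perfect square in Q since 305 is squarefree and ≠ 1. Hence x^2 + 56x + 479 is irreducible over Q and is the minimal polynomial of α.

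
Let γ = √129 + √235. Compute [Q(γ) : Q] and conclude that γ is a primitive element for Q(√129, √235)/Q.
[Q(γ) : Q] = 4 (equivalently, Q(γ) = Q(√129, √235))

Obviously Q(γ) ⊆ Q(√129, √235), and [Q(√129, √235):Q] = 4 (since 129, 235 are distinct squarefree integers > 1 with 30315 not a perfect square). To show equality we compute the minimal polynomial of γ. From γ = √129 + √235: γ^2 = 129 + 2√(30315) + 235 = 364 + 2√(30315), so γ^2 - 364 = 2√(30315); squaring, (γ^2 - 364)^2 = 4·30315, i.e. γ^4 - 728γ^2 + 132496 - 121260 = 0, i.e. γ^4 - 728γ^2 + 11236 = 0. So γ is a root of x^4 - 728x^2 + 11236. This polynomial is irreducible over Q: it has no rational root (each ±√129 ± √235 is irrational), and any factorization into two quadratics over Q would force √(30315) ∈ Q (pairing opposite roots) or √129, √235 ∈ Q (other pairings), all impossible. Hence [Q(γ):Q] = 4 = [Q(√129, √235):Q], so Q(γ) = Q(√129, √235).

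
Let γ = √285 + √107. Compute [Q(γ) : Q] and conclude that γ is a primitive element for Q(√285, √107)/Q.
[Q(γ) : Q] = 4 (equivalently, Q(γ) = Q(√285, √107))

Obviously Q(γ) ⊆ Q(√285, √107), and [Q(√285, √107):Q] = 4 (since 285, 107 are distinct squarefree integers > 1 with 30495 not a perfect square). To show equality we compute the minimal polynomial of γ. From γ = √285 + √107: γ^2 = 285 + 2√(30495) + 107 = 392 + 2√(30495), so γ^2 - 392 = 2√(30495); squaring, (γ^2 - 392)^2 = 4·30495, i.e. γ^4 - 784γ^2 + 153664 - 121980 = 0, i.e. γ^4 - 784γ^2 + 31684 = 0. So γ is a root of x^4 - 784x^2 + 31684. This polynomial is irreducible over Q: it has no rational root (each ±√285 ± √107 is irrational), and any factorization into two quadratics over Q would force √(30495) ∈ Q (pairing opposite roots) or √285, √107 ∈ Q (other pairings), all impossible. Hence [Q(γ):Q] = 4 = [Q(√285, √107):Q], so Q(γ) = Q(√285, √107).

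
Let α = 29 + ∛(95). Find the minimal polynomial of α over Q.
m_α(x) = x^3 - 87x^2 + 2523x - 24484

Set β = α - 29 = ∛(95), so β^3 = 95. Then (α - 29)^3 - 95 = 0, i.e. α is a root of g(x) = (x - 29)^3 - 95 = x^3 - 87x^2 + 2523x - 24484. Since g(x) = h(x - 29) where h(x) = x^3 - 95, and h is irreducible over Q (because 95 is not a perfect cube, so h has no rational root, and a monic cubic with no rational root is irreducible), g is also irreducible (irreducibility is preserved under the substitution x → x - 29). Hence m_α(x) = x^3 - 87x^2 + 2523x - 24484.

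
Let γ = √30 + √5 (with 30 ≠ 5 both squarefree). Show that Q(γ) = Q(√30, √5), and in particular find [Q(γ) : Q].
[Q(γ) : Q] = 4 (equivalently, Q(γ) = Q(√30, √5))

Obviously Q(γ) ⊆ Q(√30, √5), and [Q(√30, √5):Q] = 4 (since 30, 5 are distinct squarefree integers > 1 with 150 not a perfect square). To show equality we compute the minimal polynomial of γ. From γ = √30 + √5: γ^2 = 30 + 2√(150) + 5 = 35 + 2√(150), so γ^2 - 35 = 2√(150); squaring, (γ^2 - 35)^2 = 4·150, i.e. γ^4 - 70γ^2 + 1225 - 600 = 0, i.e. γ^4 - 70γ^2 + 625 = 0. So γ is a root of x^4 - 70x^2 + 625. This polynomial is irreducible over Q: it has no rational root (each ±√30 ± √5 is irrational), and any factorization into two quadratics over Q would force √(150) ∈ Q (pairing opposite roots) or √30, √5 ∈ Q (other pairings), all impossible. Hence [Q(γ):Q] = 4 = [Q(√30, √5):Q], so Q(γ) = Q(√30, √5).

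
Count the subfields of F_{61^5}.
F_{61^5} has 2 subfields

The subfields of F_{p^n} are exactly the fields F_{p^d} for d | n (each is the fixed field of the unique index-d subgroup of Gal(F_{p^n}/F_p) ≅ Z/nZ). The divisors of n = 5 are {1, 5}, giving 2 subfields: F_{61^1}, F_{61^5}.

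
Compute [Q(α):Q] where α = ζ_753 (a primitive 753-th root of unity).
[Q(α):Q] = 500

The minimal polynomial of ζ_753 over Q is the 753-th cyclotomic polynomial Φ_753(x), which is irreducible over Q and has degree φ(753) = 500. Hence [Q(α):Q] = φ(753) = 500.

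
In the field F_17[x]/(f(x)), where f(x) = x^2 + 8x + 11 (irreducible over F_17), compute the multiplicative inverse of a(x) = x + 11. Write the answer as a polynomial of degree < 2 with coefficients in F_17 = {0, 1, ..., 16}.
a(x)^(-1) ≡ 5x + 2 (mod f(x))

Since f is irreducible over F_17, F_17[x]/(f) is a field and a(x) ≠ 0 has an inverse. Apply the extended Euclidean algorithm to f(x) and a(x) in F_17[x]: f(x) = (x + 14)·a(x) + (10). The last nonzero remainder is the constant 10 = gcd(f, a) in F_17. Back-substituting through the division chain expresses 10 = s(x)·a(x) + t(x)·f(x) with s(x) ≡ 16x + 3 (mod f), so (16x + 3)·a(x) ≡ 10 (mod f). Multiplying by 10^(-1) ≡ 12 in F_17 gives a(x)^(-1) ≡ 12·(16x + 3) ≡ 5x + 2 (mod f). Check: (x + 11)·(5x + 2) = 5x^2 + 6x + 5 ≡ 1 (mod x^2 + 8x + 11).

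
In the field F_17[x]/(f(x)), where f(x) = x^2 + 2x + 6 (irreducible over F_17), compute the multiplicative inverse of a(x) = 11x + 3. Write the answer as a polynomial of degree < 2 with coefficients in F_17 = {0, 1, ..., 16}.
a(x)^(-1) ≡ x + 11 (mod f(x))

Since f is irreducible over F_17, F_17[x]/(f) is a field and a(x) ≠ 0 has an inverse. Apply the extended Euclidean algorithm to f(x) and a(x) in F_17[x]: f(x) = (14x + 1)·a(x) + (3). The last nonzero remainder is the constant 3 = gcd(f, a) in F_17. Back-substituting through the division chain expresses 3 = s(x)·a(x) + t(x)·f(x) with s(x) ≡ 3x + 16 (mod f), so (3x + 16)·a(x) ≡ 3 (mod f). Multiplying by 3^(-1) ≡ 6 in F_17 gives a(x)^(-1) ≡ 6·(3x + 16) ≡ x + 11 (mod f). Check: (11x + 3)·(x + 11) = 11x^2 + 5x + 16 ≡ 1 (mod x^2 + 2x + 6).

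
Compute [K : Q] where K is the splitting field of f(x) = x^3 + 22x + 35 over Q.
[K : Q] = 6

By the rational root test, any rational root of the monic integer polynomial f(x) = x^3 + 22x + 35 must be an integer dividing the constant term 35, i.e. one of ±{1, 5, 7, 35}. Evaluating: f(1) = 58, f(-1) = 12, f(5) = 270, f(-5) = -200, f(7) = 532, f(-7) = -462, f(35) = 43680, f(-35) = -43610; none is 0, so f has no rational root and is therefore irreducible over Q (a cubic with no linear factor over a field is irreducible). For an irreducible cubic, the Galois group is A_3 or S_3 according as the discriminant disc(f) = -4a^3 - 27b^2 = -4·(22)^3 - 27·(35)^2 = -75667 is or is not a square in Q. Here disc(f) = -75667 is not a perfect square in Q, so the Galois group of f over Q is not contained in A_3 and must be all of S_3. The splitting field has degree |S_3| = 6 over Q, so [K : Q] = 6.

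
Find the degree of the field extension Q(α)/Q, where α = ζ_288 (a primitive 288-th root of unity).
[Q(α):Q] = 96

The minimal polynomial of ζ_288 over Q is the 288-th cyclotomic polynomial Φ_288(x), which is irreducible over Q and has degree φ(288) = 96. Hence [Q(α):Q] = φ(288) = 96.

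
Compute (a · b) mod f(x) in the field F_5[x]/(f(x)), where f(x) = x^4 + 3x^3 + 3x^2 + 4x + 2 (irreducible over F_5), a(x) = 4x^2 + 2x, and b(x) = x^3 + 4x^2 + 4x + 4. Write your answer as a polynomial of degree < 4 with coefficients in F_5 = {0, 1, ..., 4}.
a · b ≡ 4x^3 + x + 3 (mod f(x))

Multiply in F_5[x]: a(x)·b(x) = (4x^2 + 2x)·(x^3 + 4x^2 + 4x + 4) = 4x^5 + 3x^4 + 4x^3 + 4x^2 + 3x. This has degree ≥ 4, so divide by f(x) over F_5: 4x^5 + 3x^4 + 4x^3 + 4x^2 + 3x = (4x + 1)·(x^4 + 3x^3 + 3x^2 + 4x + 2) + (4x^3 + x + 3). Hence a·b ≡ 4x^3 + x + 3 (mod f). (F_5[x]/(f) is a field with 5^4 = 625 elements since f is irreducible of degree 4.)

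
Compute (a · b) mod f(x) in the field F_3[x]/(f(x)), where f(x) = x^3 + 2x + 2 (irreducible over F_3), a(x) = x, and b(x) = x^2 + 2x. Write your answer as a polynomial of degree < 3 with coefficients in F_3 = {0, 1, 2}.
a · b ≡ 2x^2 + x + 1 (mod f(x))

Multiply in F_3[x]: a(x)·b(x) = (x)·(x^2 + 2x) = x^3 + 2x^2. This has degree ≥ 3, so divide by f(x) over F_3: x^3 + 2x^2 = (1)·(x^3 + 2x + 2) + (2x^2 + x + 1). Hence a·b ≡ 2x^2 + x + 1 (mod f). (F_3[x]/(f) is a field with 3^3 = 27 elements since f is irreducible of degree 3.)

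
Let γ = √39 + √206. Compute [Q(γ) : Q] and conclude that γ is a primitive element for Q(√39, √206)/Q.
[Q(γ) : Q] = 4 (equivalently, Q(γ) = Q(√39, √206))

Obviously Q(γ) ⊆ Q(√39, √206), and [Q(√39, √206):Q] = 4 (since 39, 206 are distinct squarefree integers > 1 with 8034 not a perfect square). To show equality we compute the minimal polynomial of γ. From γ = √39 + √206: γ^2 = 39 + 2√(8034) + 206 = 245 + 2√(8034), so γ^2 - 245 = 2√(8034); squaring, (γ^2 - 245)^2 = 4·8034, i.e. γ^4 - 490γ^2 + 60025 - 32136 = 0, i.e. γ^4 - 490γ^2 + 27889 = 0. So γ is a root of x^4 - 490x^2 + 27889. This polynomial is irreducible over Q: it has no rational root (each ±√39 ± √206 is irrational), and any factorization into two quadratics over Q would force √(8034) ∈ Q (pairing opposite roots) or √39, √206 ∈ Q (other pairings), all impossible. Hence [Q(γ):Q] = 4 = [Q(√39, √206):Q], so Q(γ) = Q(√39, √206).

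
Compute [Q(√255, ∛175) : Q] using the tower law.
[Q(√255, ∛175) : Q] = 6

Let L = Q(√255, ∛175). Since Q(√255) ⊂ L and [Q(√255):Q] = 2, the tower law gives 2 | [L:Q]. Likewise Q(∛175) ⊂ L with [Q(∛175):Q] = 3 (because 175 is not a perfect cube), so 3 | [L:Q]. As gcd(2,3) = 1, [L:Q] is divisible by 6. Conversely L is generated over Q by √255 and ∛175, so [L:Q] ≤ 2·3 = 6. Therefore [Q(√255, ∛175) : Q] = 6.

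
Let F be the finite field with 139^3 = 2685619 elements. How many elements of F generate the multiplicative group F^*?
There are φ(2685618) = 788832 primitive elements

F_q^* is cyclic of order q - 1 = 2685618. A cyclic group of order m has exactly φ(m) generators. Here m = 2685618 = 2 · 3^2 · 13 · 23 · 499, so the number of primitive elements is φ(2685618) = 788832.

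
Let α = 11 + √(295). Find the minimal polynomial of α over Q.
m_α(x) = x^2 - 22x - 174

From α - 11 = √(295), squaring gives (α - 11)^2 = 295, i.e. α^2 - 22α + 121 = 295, so α^2 - 22α - 174 = 0. The discriminant of x^2 - 22x - 174 is (-22)^2 - 4·(-174) = 484 + 696 = 1180, and 4·(295) is not a perfect square in Q since 295 is squarefree and ≠ 1. Hence x^2 - 22x - 174 is irreducible over Q and is the minimal polynomial of α.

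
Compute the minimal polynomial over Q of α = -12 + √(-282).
m_α(x) = x^2 + 24x + 426

From α + 12 = √(-282), squaring gives (α + 12)^2 = -282, i.e. α^2 + 24α + 144 = -282, so α^2 + 24α + 426 = 0. The discriminant of x^2 + 24x + 426 is (24)^2 - 4·(426) = 576 - 1704 = -1128, and 4·(-282) is not a perfect square in Q since -282 is squarefree and ≠ 1. Hence x^2 + 24x + 426 is irreducible over Q and is the minimal polynomial of α.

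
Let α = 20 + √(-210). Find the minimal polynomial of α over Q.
m_α(x) = x^2 - 40x + 610

From α - 20 = √(-210), squaring gives (α - 20)^2 = -210, i.e. α^2 - 40α + 400 = -210, so α^2 - 40α + 610 = 0. The discriminant of x^2 - 40x + 610 is (-40)^2 - 4·(610) = 1600 - 2440 = -840, and 4·(-210) is not a perfect square in Q since -210 is squarefree and ≠ 1. Hence x^2 - 40x + 610 is irreducible over Q and is the minimal polynomial of α.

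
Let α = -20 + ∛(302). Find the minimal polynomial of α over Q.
m_α(x) = x^3 + 60x^2 + 1200x + 7698

Set β = α + 20 = ∛(302), so β^3 = 302. Then (α + 20)^3 - 302 = 0, i.e. α is a root of g(x) = (x + 20)^3 - 302 = x^3 + 60x^2 + 1200x + 7698. Since g(x) = h(x + 20) where h(x) = x^3 - 302, and h is irreducible over Q (because 302 is not a perfect cube, so h has no rational root, and a monic cubic with no rational root is irreducible), g is also irreducible (irreducibility is preserved under the substitution x → x + 20). Hence m_α(x) = x^3 + 60x^2 + 1200x + 7698.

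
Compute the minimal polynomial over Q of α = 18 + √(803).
m_α(x) = x^2 - 36x - 479

From α - 18 = √(803), squaring gives (α - 18)^2 = 803, i.e. α^2 - 36α + 324 = 803, so α^2 - 36α - 479 = 0. The discriminant of x^2 - 36x - 479 is (-36)^2 - 4·(-479) = 1296 + 1916 = 3212, and 4·(803) is not a perfect square in Q since 803 is squarefree and ≠ 1. Hence x^2 - 36x - 479 is irreducible over Q and is the minimal polynomial of α.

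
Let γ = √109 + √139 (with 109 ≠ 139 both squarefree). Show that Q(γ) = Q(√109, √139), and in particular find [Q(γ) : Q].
[Q(γ) : Q] = 4 (equivalently, Q(γ) = Q(√109, √139))

Obviously Q(γ) ⊆ Q(√109, √139), and [Q(√109, √139):Q] = 4 (since 109, 139 are distinct squarefree integers > 1 with 15151 not a perfect square). To show equality we compute the minimal polynomial of γ. From γ = √109 + √139: γ^2 = 109 + 2√(15151) + 139 = 248 + 2√(15151), so γ^2 - 248 = 2√(15151); squaring, (γ^2 - 248)^2 = 4·15151, i.e. γ^4 - 496γ^2 + 61504 - 60604 = 0, i.e. γ^4 - 496γ^2 + 900 = 0. So γ is a root of x^4 - 496x^2 + 900. This polynomial is irreducible over Q: it has no rational root (each ±√109 ± √139 is irrational), and any factorization into two quadratics over Q would force √(15151) ∈ Q (pairing opposite roots) or √109, √139 ∈ Q (other pairings), all impossible. Hence [Q(γ):Q] = 4 = [Q(√109, √139):Q], so Q(γ) = Q(√109, √139).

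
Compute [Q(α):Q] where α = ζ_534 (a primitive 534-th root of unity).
[Q(α):Q] = 176

The minimal polynomial of ζ_534 over Q is the 534-th cyclotomic polynomial Φ_534(x), which is irreducible over Q and has degree φ(534) = 176. Hence [Q(α):Q] = φ(534) = 176.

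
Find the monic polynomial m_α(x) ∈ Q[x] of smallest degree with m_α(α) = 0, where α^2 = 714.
m_α(x) = x^2 - 714

α satisfies α^2 - 714 = 0, so x^2 - 714 annihilates α. Since d = 714 is squarefree and ≠ 1, it is not a perfect square in Q, so x^2 - 714 has no rational root and is therefore irreducible over Q (a degree-2 polynomial over a field is irreducible iff it has no root). Hence m_α(x) = x^2 - 714.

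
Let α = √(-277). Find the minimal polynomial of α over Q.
m_α(x) = x^2 + 277

α satisfies α^2 + 277 = 0, so x^2 + 277 annihilates α. Since d = -277 is squarefree and ≠ 1, it is not a perfect square in Q, so x^2 + 277 has no rational root and is therefore irreducible over Q (a degree-2 polynomial over a field is irreducible iff it has no root). Hence m_α(x) = x^2 + 277.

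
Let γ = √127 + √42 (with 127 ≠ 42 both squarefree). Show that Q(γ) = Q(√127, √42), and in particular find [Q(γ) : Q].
[Q(γ) : Q] = 4 (equivalently, Q(γ) = Q(√127, √42))

Obviously Q(γ) ⊆ Q(√127, √42), and [Q(√127, √42):Q] = 4 (since 127, 42 are distinct squarefree integers > 1 with 5334 not a perfect square). To show equality we compute the minimal polynomial of γ. From γ = √127 + √42: γ^2 = 127 + 2√(5334) + 42 = 169 + 2√(5334), so γ^2 - 169 = 2√(5334); squaring, (γ^2 - 169)^2 = 4·5334, i.e. γ^4 - 338γ^2 + 28561 - 21336 = 0, i.e. γ^4 - 338γ^2 + 7225 = 0. So γ is a root of x^4 - 338x^2 + 7225. This polynomial is irreducible over Q: it has no rational root (each ±√127 ± √42 is irrational), and any factorization into two quadratics over Q would force √(5334) ∈ Q (pairing opposite roots) or √127, √42 ∈ Q (other pairings), all impossible. Hence [Q(γ):Q] = 4 = [Q(√127, √42):Q], so Q(γ) = Q(√127, √42).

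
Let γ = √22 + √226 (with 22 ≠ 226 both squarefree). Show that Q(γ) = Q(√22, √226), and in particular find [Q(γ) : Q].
[Q(γ) : Q] = 4 (equivalently, Q(γ) = Q(√22, √226))

Obviously Q(γ) ⊆ Q(√22, √226), and [Q(√22, √226):Q] = 4 (since 22, 226 are distinct squarefree integers > 1 with 4972 not a perfect square). To show equality we compute the minimal polynomial of γ. From γ = √22 + √226: γ^2 = 22 + 2√(4972) + 226 = 248 + 2√(4972), so γ^2 - 248 = 2√(4972); squaring, (γ^2 - 248)^2 = 4·4972, i.e. γ^4 - 496γ^2 + 61504 - 19888 = 0, i.e. γ^4 - 496γ^2 + 41616 = 0. So γ is a root of x^4 - 496x^2 + 41616. This polynomial is irreducible over Q: it has no rational root (each ±√22 ± √226 is irrational), and any factorization into two quadratics over Q would force √(4972) ∈ Q (pairing opposite roots) or √22, √226 ∈ Q (other pairings), all impossible. Hence [Q(γ):Q] = 4 = [Q(√22, √226):Q], so Q(γ) = Q(√22, √226).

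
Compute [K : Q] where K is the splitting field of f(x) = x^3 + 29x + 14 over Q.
[K : Q] = 6

By the rational root test, any rational root of the monic integer polynomial f(x) = x^3 + 29x + 14 must be an integer dividing the constant term 14, i.e. one of ±{1, 2, 7, 14}. Evaluating: f(1) = 44, f(-1) = -16, f(2) = 80, f(-2) = -52, f(7) = 560, f(-7) = -532, f(14) = 3164, f(-14) = -3136; none is 0, so f has no rational root and is therefore irreducible over Q (a cubic with no linear factor over a field is irreducible). For an irreducible cubic, the Galois group is A_3 or S_3 according as the discriminant disc(f) = -4a^3 - 27b^2 = -4·(29)^3 - 27·(14)^2 = -102848 is or is not a square in Q. Here disc(f) = -102848 is not a perfect square in Q, so the Galois group of f over Q is not contained in A_3 and must be all of S_3. The splitting field has degree |S_3| = 6 over Q, so [K : Q] = 6.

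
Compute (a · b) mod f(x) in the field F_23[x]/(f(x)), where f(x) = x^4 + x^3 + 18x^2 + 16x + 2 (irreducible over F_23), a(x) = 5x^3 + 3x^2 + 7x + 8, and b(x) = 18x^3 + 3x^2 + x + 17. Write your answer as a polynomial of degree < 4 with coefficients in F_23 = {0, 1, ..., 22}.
a · b ≡ 6x^3 + 4x^2 + 7x + 18 (mod f(x))

Multiply in F_23[x]: a(x)·b(x) = (5x^3 + 3x^2 + 7x + 8)·(18x^3 + 3x^2 + x + 17) = 21x^6 + 2x^4 + 13x^2 + 12x + 21. This has degree ≥ 4, so divide by f(x) over F_23: 21x^6 + 2x^4 + 13x^2 + 12x + 21 = (21x^2 + 2x + 13)·(x^4 + x^3 + 18x^2 + 16x + 2) + (6x^3 + 4x^2 + 7x + 18). Hence a·b ≡ 6x^3 + 4x^2 + 7x + 18 (mod f). (F_23[x]/(f) is a field with 23^4 = 279841 elements since f is irreducible of degree 4.)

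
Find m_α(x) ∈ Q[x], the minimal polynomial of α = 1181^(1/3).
m_α(x) = x^3 - 1181

α satisfies α^3 = 1181, so x^3 - 1181 annihilates α. By the rational root test, a rational root p/q (in lowest terms) of x^3 - 1181 would satisfy p^3 = 1181 q^3, forcing q = 1 and p^3 = 1181; but 1181 is not a perfect cube, contradiction. A monic cubic over Q with no rational root is irreducible (any nontrivial factorization would include a linear factor). Hence x^3 - 1181 is the minimal polynomial of α, and in particular [Q(α):Q] = 3.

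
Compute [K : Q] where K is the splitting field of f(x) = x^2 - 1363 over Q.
[K : Q] = 2

f(x) = x^2 - 1363 factors as (x - √1363)(x + √1363). The splitting field is K = Q(√1363). Since 1363 is squarefree and > 1, it is not a perfect square, so x^2 - 1363 is irreducible over Q and [Q(√1363) : Q] = 2. Hence [K : Q] = 2.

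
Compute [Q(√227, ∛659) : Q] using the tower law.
[Q(√227, ∛659) : Q] = 6

Let L = Q(√227, ∛659). Since Q(√227) ⊂ L and [Q(√227):Q] = 2, the tower law gives 2 | [L:Q]. Likewise Q(∛659) ⊂ L with [Q(∛659):Q] = 3 (because 659 is not a perfect cube), so 3 | [L:Q]. As gcd(2,3) = 1, [L:Q] is divisible by 6. Conversely L is generated over Q by √227 and ∛659, so [L:Q] ≤ 2·3 = 6. Therefore [Q(√227, ∛659) : Q] = 6.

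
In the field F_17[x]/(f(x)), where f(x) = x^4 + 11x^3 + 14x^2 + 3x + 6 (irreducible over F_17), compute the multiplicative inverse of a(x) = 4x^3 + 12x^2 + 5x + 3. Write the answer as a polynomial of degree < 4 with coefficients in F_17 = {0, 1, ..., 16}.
a(x)^(-1) ≡ 4x^2 + 8x + 1 (mod f(x))

Since f is irreducible over F_17, F_17[x]/(f) is a field and a(x) ≠ 0 has an inverse. Apply the extended Euclidean algorithm to f(x) and a(x) in F_17[x]: f(x) = (13x + 2)·a(x) + (10x^2 + 5x);  a(x) = (14x + 1)·(10x^2 + 5x) + (3). The last nonzero remainder is the constant 3 = gcd(f, a) in F_17. Back-substituting through the division chain expresses 3 = s(x)·a(x) + t(x)·f(x) with s(x) ≡ 12x^2 + 7x + 3 (mod f), so (12x^2 + 7x + 3)·a(x) ≡ 3 (mod f). Multiplying by 3^(-1) ≡ 6 in F_17 gives a(x)^(-1) ≡ 6·(12x^2 + 7x + 3) ≡ 4x^2 + 8x + 1 (mod f). Check: (4x^3 + 12x^2 + 5x + 3)·(4x^2 + 8x + 1) = 16x^5 + 12x^4 + x^3 + 13x^2 + 12x + 3 ≡ 1 (mod x^4 + 11x^3 + 14x^2 + 3x + 6).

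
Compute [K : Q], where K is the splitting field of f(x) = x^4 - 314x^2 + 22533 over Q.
[K : Q] = 4

Solving the quadratic in x^2: x^2 = (314 ± √(314^2 - 4·22533))/2 = (314 ± √8464)/2 = (314 ± 92)/2, giving x^2 = 111 or x^2 = 203. So f(x) = (x^2 - 111)(x^2 - 203) and the roots of f are ±√111, ±√203. Hence the splitting field is K = Q(√111, √203). Since 111 and 203 are distinct squarefree integers > 1, their product 22533 is not a perfect square, so √203 ∉ Q(√111). By the tower law [K:Q] = [Q(√111,√203):Q(√111)] · [Q(√111):Q] = 2 · 2 = 4.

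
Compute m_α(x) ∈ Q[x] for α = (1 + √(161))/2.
m_α(x) = x^2 - x - 40

From 2α - 1 = √(161), squaring gives (2α - 1)^2 = 161, i.e. 4α^2 - 4α + 1 = 161, so α^2 - α + (1 - 161)/4 = 0. Since 161 ≡ 1 (mod 4), (1 - 161)/4 = -40 ∈ Z. The polynomial x^2 - x - 40 has discriminant 1 - 4·(-40) = 161, which is not a perfect square in Q (d = 161 is squarefree and ≠ 1), so x^2 - x - 40 is irreducible over Q. It is the minimal polynomial of α.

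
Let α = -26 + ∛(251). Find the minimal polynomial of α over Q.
m_α(x) = x^3 + 78x^2 + 2028x + 17325

Set β = α + 26 = ∛(251), so β^3 = 251. Then (α + 26)^3 - 251 = 0, i.e. α is a root of g(x) = (x + 26)^3 - 251 = x^3 + 78x^2 + 2028x + 17325. Since g(x) = h(x + 26) where h(x) = x^3 - 251, and h is irreducible over Q (because 251 is not a perfect cube, so h has no rational root, and a monic cubic with no rational root is irreducible), g is also irreducible (irreducibility is preserved under the substitution x → x + 26). Hence m_α(x) = x^3 + 78x^2 + 2028x + 17325.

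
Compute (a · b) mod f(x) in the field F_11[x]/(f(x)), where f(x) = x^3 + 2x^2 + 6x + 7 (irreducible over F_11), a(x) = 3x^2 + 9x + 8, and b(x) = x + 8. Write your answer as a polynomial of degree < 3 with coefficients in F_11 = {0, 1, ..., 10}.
a · b ≡ 5x^2 + 7x + 10 (mod f(x))

Multiply in F_11[x]: a(x)·b(x) = (3x^2 + 9x + 8)·(x + 8) = 3x^3 + 3x + 9. This has degree ≥ 3, so divide by f(x) over F_11: 3x^3 + 3x + 9 = (3)·(x^3 + 2x^2 + 6x + 7) + (5x^2 + 7x + 10). Hence a·b ≡ 5x^2 + 7x + 10 (mod f). (F_11[x]/(f) is a field with 11^3 = 1331 elements since f is irreducible of degree 3.)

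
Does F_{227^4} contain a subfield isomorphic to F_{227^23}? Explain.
No: F_{227^23} is not a subfield of F_{227^4}

F_{p^m} embeds in F_{p^n} iff m | n. Here 23 ∤ 4 (since 4 = 0·23 + 4 with remainder 4 ≠ 0), so F_{227^23} is not a subfield of F_{227^4}. Equivalently: if it were, the tower law would give 23 = [F_{227^23}:F_227] dividing [F_{227^4}:F_227] = 4, contradiction.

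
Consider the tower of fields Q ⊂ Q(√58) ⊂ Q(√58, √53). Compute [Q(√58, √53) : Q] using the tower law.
[Q(√58, √53) : Q] = 4

[Q(√58):Q] = 2 (min poly x^2 - 58, irreducible since 58 is squarefree > 1). For the top step, suppose √53 ∈ Q(√58), say √53 = c + d√58 with c, d ∈ Q. Squaring: 53 = c^2 + 58d^2 + 2cd√58. Since √58 ∉ Q this forces 2cd = 0. If d = 0 then √53 = c ∈ Q, contradicting 53 squarefree > 1. If c = 0 then 53 = 58d^2, so 58·53 = (58d)^2 is a perfect square in Q — but 58·53 = 3074 is not a perfect square (since 58 and 53 are distinct squarefree integers). Contradiction. Hence √53 ∉ Q(√58), so x^2 - 53 stays irreducible over Q(√58) and [Q(√58, √53) : Q(√58)] = 2. By the tower law, [Q(√58, √53) : Q] = 2 · 2 = 4.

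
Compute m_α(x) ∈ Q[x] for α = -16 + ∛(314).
m_α(x) = x^3 + 48x^2 + 768x + 3782

Set β = α + 16 = ∛(314), so β^3 = 314. Then (α + 16)^3 - 314 = 0, i.e. α is a root of g(x) = (x + 16)^3 - 314 = x^3 + 48x^2 + 768x + 3782. Since g(x) = h(x + 16) where h(x) = x^3 - 314, and h is irreducible over Q (because 314 is not a perfect cube, so h has no rational root, and a monic cubic with no rational root is irreducible), g is also irreducible (irreducibility is preserved under the substitution x → x + 16). Hence m_α(x) = x^3 + 48x^2 + 768x + 3782.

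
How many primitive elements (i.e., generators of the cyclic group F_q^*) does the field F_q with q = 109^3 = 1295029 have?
There are φ(1295028) = 369360 primitive elements

F_q^* is cyclic of order q - 1 = 1295028. A cyclic group of order m has exactly φ(m) generators. Here m = 1295028 = 2^2 · 3^4 · 7 · 571, so the number of primitive elements is φ(1295028) = 369360.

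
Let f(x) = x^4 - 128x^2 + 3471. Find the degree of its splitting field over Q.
[K : Q] = 4

Solving the quadratic in x^2: x^2 = (128 ± √(128^2 - 4·3471))/2 = (128 ± √2500)/2 = (128 ± 50)/2, giving x^2 = 89 or x^2 = 39. So f(x) = (x^2 - 89)(x^2 - 39) and the roots of f are ±√89, ±√39. Hence the splitting field is K = Q(√89, √39). Since 89 and 39 are distinct squarefree integers > 1, their product 3471 is not a perfect square, so √39 ∉ Q(√89). By the tower law [K:Q] = [Q(√89,√39):Q(√89)] · [Q(√89):Q] = 2 · 2 = 4.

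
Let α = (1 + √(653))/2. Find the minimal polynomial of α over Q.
m_α(x) = x^2 - x - 163

From 2α - 1 = √(653), squaring gives (2α - 1)^2 = 653, i.e. 4α^2 - 4α + 1 = 653, so α^2 - α + (1 - 653)/4 = 0. Since 653 ≡ 1 (mod 4), (1 - 653)/4 = -163 ∈ Z. The polynomial x^2 - x - 163 has discriminant 1 - 4·(-163) = 653, which is not a perfect square in Q (d = 653 is squarefree and ≠ 1), so x^2 - x - 163 is irreducible over Q. It is the minimal polynomial of α.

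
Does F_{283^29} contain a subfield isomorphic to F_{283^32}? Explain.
No: F_{283^32} is not a subfield of F_{283^29}

F_{p^m} embeds in F_{p^n} iff m | n. Here 32 ∤ 29 (since 29 = 0·32 + 29 with remainder 29 ≠ 0), so F_{283^32} is not a subfield of F_{283^29}. Equivalently: if it were, the tower law would give 32 = [F_{283^32}:F_283] dividing [F_{283^29}:F_283] = 29, contradiction.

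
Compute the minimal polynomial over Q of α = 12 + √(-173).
m_α(x) = x^2 - 24x + 317

From α - 12 = √(-173), squaring gives (α - 12)^2 = -173, i.e. α^2 - 24α + 144 = -173, so α^2 - 24α + 317 = 0. The discriminant of x^2 - 24x + 317 is (-24)^2 - 4·(317) = 576 - 1268 = -692, and 4·(-173) is not a perfect square in Q since -173 is squarefree and ≠ 1. Hence x^2 - 24x + 317 is irreducible over Q and is the minimal polynomial of α.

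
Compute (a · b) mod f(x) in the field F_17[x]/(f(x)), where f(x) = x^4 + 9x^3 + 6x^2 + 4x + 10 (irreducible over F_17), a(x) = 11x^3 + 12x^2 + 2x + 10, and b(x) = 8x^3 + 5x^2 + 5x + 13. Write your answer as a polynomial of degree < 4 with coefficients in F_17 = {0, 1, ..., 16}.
a · b ≡ 13x^3 + 13x^2 + 9x + 11 (mod f(x))

Multiply in F_17[x]: a(x)·b(x) = (11x^3 + 12x^2 + 2x + 10)·(8x^3 + 5x^2 + 5x + 13) = 3x^6 + 15x^5 + 12x^4 + 4x^3 + 12x^2 + 8x + 11. This has degree ≥ 4, so divide by f(x) over F_17: 3x^6 + 15x^5 + 12x^4 + 4x^3 + 12x^2 + 8x + 11 = (3x^2 + 5x)·(x^4 + 9x^3 + 6x^2 + 4x + 10) + (13x^3 + 13x^2 + 9x + 11). Hence a·b ≡ 13x^3 + 13x^2 + 9x + 11 (mod f). (F_17[x]/(f) is a field with 17^4 = 83521 elements since f is irreducible of degree 4.)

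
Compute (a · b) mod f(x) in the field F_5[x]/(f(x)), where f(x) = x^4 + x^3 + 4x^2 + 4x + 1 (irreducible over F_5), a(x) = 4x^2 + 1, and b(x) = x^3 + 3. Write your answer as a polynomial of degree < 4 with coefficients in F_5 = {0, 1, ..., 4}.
a · b ≡ 4x^3 + 2x^2 + 2x + 2 (mod f(x))

Multiply in F_5[x]: a(x)·b(x) = (4x^2 + 1)·(x^3 + 3) = 4x^5 + x^3 + 2x^2 + 3. This has degree ≥ 4, so divide by f(x) over F_5: 4x^5 + x^3 + 2x^2 + 3 = (4x + 1)·(x^4 + x^3 + 4x^2 + 4x + 1) + (4x^3 + 2x^2 + 2x + 2). Hence a·b ≡ 4x^3 + 2x^2 + 2x + 2 (mod f). (F_5[x]/(f) is a field with 5^4 = 625 elements since f is irreducible of degree 4.)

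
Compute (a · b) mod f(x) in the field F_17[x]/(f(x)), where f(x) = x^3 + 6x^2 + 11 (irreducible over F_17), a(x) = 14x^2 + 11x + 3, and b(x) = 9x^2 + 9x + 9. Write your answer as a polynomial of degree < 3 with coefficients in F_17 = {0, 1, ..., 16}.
a · b ≡ 4x^2 + 15x + 3 (mod f(x))

Multiply in F_17[x]: a(x)·b(x) = (14x^2 + 11x + 3)·(9x^2 + 9x + 9) = 7x^4 + 4x^3 + 14x^2 + 7x + 10. This has degree ≥ 3, so divide by f(x) over F_17: 7x^4 + 4x^3 + 14x^2 + 7x + 10 = (7x + 13)·(x^3 + 6x^2 + 11) + (4x^2 + 15x + 3). Hence a·b ≡ 4x^2 + 15x + 3 (mod f). (F_17[x]/(f) is a field with 17^3 = 4913 elements since f is irreducible of degree 3.)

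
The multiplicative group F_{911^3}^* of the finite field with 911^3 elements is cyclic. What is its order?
|F_{911^3}^*| = 756058030

F_{911^3} has 911^3 = 756058031 elements; its multiplicative group consists of all nonzero elements, so |F_{911^3}^*| = 756058031 - 1 = 756058030. (It is cyclic since any finite subgroup of the multiplicative group of a field is cyclic.)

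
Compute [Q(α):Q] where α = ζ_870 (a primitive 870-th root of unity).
[Q(α):Q] = 224

The minimal polynomial of ζ_870 over Q is the 870-th cyclotomic polynomial Φ_870(x), which is irreducible over Q and has degree φ(870) = 224. Hence [Q(α):Q] = φ(870) = 224.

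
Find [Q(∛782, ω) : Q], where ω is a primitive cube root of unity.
[Q(∛782, ω) : Q] = 6

[Q(∛782):Q] = 3 (min poly x^3 - 782, irreducible since 782 is not a perfect cube). [Q(ω):Q] = 2 (min poly x^2 + x + 1). Since Q(∛782) ⊂ R and ω ∉ R, we have ω ∉ Q(∛782), so x^2 + x + 1 remains irreducible over Q(∛782) and [Q(∛782, ω) : Q(∛782)] = 2. By the tower law, [Q(∛782, ω) : Q] = 3 · 2 = 6. (In fact Q(∛782, ω) is the splitting field of x^3 - 782 over Q.)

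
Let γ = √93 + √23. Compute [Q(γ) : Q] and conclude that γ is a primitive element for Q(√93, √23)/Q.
[Q(γ) : Q] = 4 (equivalently, Q(γ) = Q(√93, √23))

Obviously Q(γ) ⊆ Q(√93, √23), and [Q(√93, √23):Q] = 4 (since 93, 23 are distinct squarefree integers > 1 with 2139 not a perfect square). To show equality we compute the minimal polynomial of γ. From γ = √93 + √23: γ^2 = 93 + 2√(2139) + 23 = 116 + 2√(2139), so γ^2 - 116 = 2√(2139); squaring, (γ^2 - 116)^2 = 4·2139, i.e. γ^4 - 232γ^2 + 13456 - 8556 = 0, i.e. γ^4 - 232γ^2 + 4900 = 0. So γ is a root of x^4 - 232x^2 + 4900. This polynomial is irreducible over Q: it has no rational root (each ±√93 ± √23 is irrational), and any factorization into two quadratics over Q would force √(2139) ∈ Q (pairing opposite roots) or √93, √23 ∈ Q (other pairings), all impossible. Hence [Q(γ):Q] = 4 = [Q(√93, √23):Q], so Q(γ) = Q(√93, √23).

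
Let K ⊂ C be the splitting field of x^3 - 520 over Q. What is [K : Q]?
[K : Q] = 6

The roots of x^3 - 520 are ∛520, ω∛520, ω^2∛520 where ω = e^(2πi/3) is a primitive cube root of unity, so K = Q(∛520, ω). Now [Q(∛520):Q] = 3 (since 520 is not a perfect cube, x^3 - 520 is irreducible) and [Q(ω):Q] = 2. Both 2 and 3 divide [K:Q], and [K:Q] ≤ 3·2 = 6, so [K:Q] = 6. (Equivalently: Q(∛520) ⊂ R but ω ∉ R, so [K : Q(∛520)] = 2.)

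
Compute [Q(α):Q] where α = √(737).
[Q(α):Q] = 2

[Q(α):Q] equals the degree of the minimal polynomial of α. Here α^2 = 737 and x^2 - 737 is irreducible (d = 737 is squarefree, ≠ 1, hence not a square), so deg(m_α) = 2. Thus [Q(α):Q] = 2.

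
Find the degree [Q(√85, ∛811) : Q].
[Q(√85, ∛811) : Q] = 6

Let L = Q(√85, ∛811). Since Q(√85) ⊂ L and [Q(√85):Q] = 2, the tower law gives 2 | [L:Q]. Likewise Q(∛811) ⊂ L with [Q(∛811):Q] = 3 (because 811 is not a perfect cube), so 3 | [L:Q]. As gcd(2,3) = 1, [L:Q] is divisible by 6. Conversely L is generated over Q by √85 and ∛811, so [L:Q] ≤ 2·3 = 6. Therefore [Q(√85, ∛811) : Q] = 6.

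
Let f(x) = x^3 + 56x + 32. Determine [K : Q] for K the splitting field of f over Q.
[K : Q] = 6

By the rational root test, any rational root of the monic integer polynomial f(x) = x^3 + 56x + 32 must be an integer dividing the constant term 32, i.e. one of ±{1, 2, 4, 8, 16, 32}. Evaluating: f(1) = 89, f(-1) = -25, f(2) = 152, f(-2) = -88, f(4) = 320, f(-4) = -256, f(8) = 992, f(-8) = -928, f(16) = 5024, f(-16) = -4960, f(32) = 34592, f(-32) = -34528; none is 0, so f has no rational root and is therefore irreducible over Q (a cubic with no linear factor over a field is irreducible). For an irreducible cubic, the Galois group is A_3 or S_3 according as the discriminant disc(f) = -4a^3 - 27b^2 = -4·(56)^3 - 27·(32)^2 = -730112 is or is not a square in Q. Here disc(f) = -730112 is not a perfect square in Q, so the Galois group of f over Q is not contained in A_3 and must be all of S_3. The splitting field has degree |S_3| = 6 over Q, so [K : Q] = 6.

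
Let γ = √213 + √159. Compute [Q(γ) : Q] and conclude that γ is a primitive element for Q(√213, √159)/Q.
[Q(γ) : Q] = 4 (equivalently, Q(γ) = Q(√213, √159))

Obviously Q(γ) ⊆ Q(√213, √159), and [Q(√213, √159):Q] = 4 (since 213, 159 are distinct squarefree integers > 1 with 33867 not a perfect square). To show equality we compute the minimal polynomial of γ. From γ = √213 + √159: γ^2 = 213 + 2√(33867) + 159 = 372 + 2√(33867), so γ^2 - 372 = 2√(33867); squaring, (γ^2 - 372)^2 = 4·33867, i.e. γ^4 - 744γ^2 + 138384 - 135468 = 0, i.e. γ^4 - 744γ^2 + 2916 = 0. So γ is a root of x^4 - 744x^2 + 2916. This polynomial is irreducible over Q: it has no rational root (each ±√213 ± √159 is irrational), and any factorization into two quadratics over Q would force √(33867) ∈ Q (pairing opposite roots) or √213, √159 ∈ Q (other pairings), all impossible. Hence [Q(γ):Q] = 4 = [Q(√213, √159):Q], so Q(γ) = Q(√213, √159).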